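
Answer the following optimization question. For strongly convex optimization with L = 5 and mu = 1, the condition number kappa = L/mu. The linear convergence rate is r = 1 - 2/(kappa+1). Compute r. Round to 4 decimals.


Step 1: Compute the condition number.
kappa = L/mu = 5/1 = 5.0
Step 2: Compute the convergence rate.
r = 1 - 2/(kappa + 1) = 1 - 2*mu/(L + mu) = (L - mu)/(L + mu) = 4/6 = 0.6667


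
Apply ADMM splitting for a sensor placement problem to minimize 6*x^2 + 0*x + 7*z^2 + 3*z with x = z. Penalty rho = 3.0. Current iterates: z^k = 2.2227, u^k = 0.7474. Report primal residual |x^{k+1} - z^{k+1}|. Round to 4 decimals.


ADMM iteration with rho = 3.0, z^k = 2.2227, u^k = 0.7474
Step 1: x-update.
Minimize 6*x^2 + 0*x + (3.0/2)*(x - 2.2227 + 0.7474)^2
FOC: (2*6 + 3.0)*x = 0 + 3.0*(2.2227 - 0.7474)
x^{k+1} = 0.2951
Step 2: z-update.
Minimize 7*z^2 + 3*z + (3.0/2)*(0.2951 - z + 0.7474)^2
FOC: (2*7 + 3.0)*z = -3 + 3.0*(0.2951 + 0.7474)
z^{k+1} = 0.0075
Step 3: u-update.
u^{k+1} = 0.7474 + 0.2951 - 0.0075 = 1.035
Step 4: Primal residual = |0.2951 - 0.0075| = 0.2876


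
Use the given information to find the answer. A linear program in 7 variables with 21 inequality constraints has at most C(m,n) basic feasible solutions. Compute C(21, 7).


Each vertex corresponds to some choice of n active constraints out of m, so the number of vertices is at most C(m, n) = m! / (n!(m-n)!).
m = 21, n = 7
Numerator: 21 * 20 * 19 * 18 * 17 * 16 * 15
Denominator: 7! = 5040
C(21, 7) = 116280


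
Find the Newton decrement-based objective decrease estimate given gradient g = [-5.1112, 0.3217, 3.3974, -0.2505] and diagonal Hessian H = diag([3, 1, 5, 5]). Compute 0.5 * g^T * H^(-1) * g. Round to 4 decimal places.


Step 1: H is diagonal, so H^(-1) * g = [-1.7037, 0.3217, 0.6795, -0.0501].
Step 2: g^T H^(-1) g = sum_i g_i^2 / H_ii
  = (-5.1112)^2/3 + (0.3217)^2/1 + (3.3974)^2/5 + (-0.2505)^2/5
  = 8.7081 + 0.1035 + 2.3085 + 0.0126 = 11.1326
Step 3: Objective decrease = 0.5 * g^T H^(-1) g = 5.5663


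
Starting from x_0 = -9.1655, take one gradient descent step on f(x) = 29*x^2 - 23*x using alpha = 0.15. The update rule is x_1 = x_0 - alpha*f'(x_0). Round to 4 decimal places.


We compute the gradient at x_0 and apply the update.
f'(x) = 58*x - 23
f'(-9.1655) = 58*-9.1655 - 23 = -554.599
x_1 = -9.1655 - 0.15*-554.599 = 74.0244


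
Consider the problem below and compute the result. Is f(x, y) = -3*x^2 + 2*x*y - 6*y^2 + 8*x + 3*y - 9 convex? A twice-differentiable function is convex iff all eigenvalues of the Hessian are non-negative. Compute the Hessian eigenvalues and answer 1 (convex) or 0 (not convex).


The Hessian of f(x,y) = -3*x^2 + 2*x*y - 6*y^2 + 8*x + 3*y - 9 is:
H = [[-6, 2], [2, -12]]
Trace = -6 - 12 = -18
Determinant = -6*-12 - (2)^2 = 68
Discriminant = (-18)^2 - 4*68 = 52.0
Eigenvalues: lambda_1 = -12.6056, lambda_2 = -5.3944
The function is not convex.

0


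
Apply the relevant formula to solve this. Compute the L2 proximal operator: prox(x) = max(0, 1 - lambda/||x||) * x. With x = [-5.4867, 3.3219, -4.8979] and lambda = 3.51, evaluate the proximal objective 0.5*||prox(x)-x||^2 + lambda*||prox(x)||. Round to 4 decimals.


Step 1: Compute ||x||.
||x|| = 8.0702
Step 2: Compute scaling factor.
scale = max(0, 1 - 3.51/8.0702) = 0.5651
Step 3: prox(x) = [-3.1004, 1.8771, -2.7676]
||prox(x)|| = 4.5602
Step 4: Proximal objective.
0.5*||prox-x||^2 = 6.1601
lambda*||prox|| = 16.0063
Total = 22.1664


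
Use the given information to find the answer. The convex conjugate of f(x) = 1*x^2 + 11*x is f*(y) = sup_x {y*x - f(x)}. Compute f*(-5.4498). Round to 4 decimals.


f*(y) = sup_x {y*x - a*x^2 - b*x} = sup_x {(y-b)*x - a*x^2}
FOC: (y - b) - 2a*x = 0 => x* = (y - b)/(2a)
x* = (-5.4498 - 11)/(2*1) = -8.2249
f*(-5.4498) = (y-b)^2/(4a) = (-5.4498 - 11)^2/(4*1)
= 270.5959/4 = 67.649


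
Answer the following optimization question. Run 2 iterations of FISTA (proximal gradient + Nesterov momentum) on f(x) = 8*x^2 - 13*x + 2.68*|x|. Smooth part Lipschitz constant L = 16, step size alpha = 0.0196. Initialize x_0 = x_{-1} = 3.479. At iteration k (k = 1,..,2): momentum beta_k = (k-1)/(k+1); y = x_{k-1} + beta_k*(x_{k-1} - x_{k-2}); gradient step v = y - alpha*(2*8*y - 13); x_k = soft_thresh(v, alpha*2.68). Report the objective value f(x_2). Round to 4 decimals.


FISTA on f(x) = 8*x^2 - 13*x + 2.68*|x|
L = 16, alpha = 0.0196
Iteration 1: beta = 0.0, y = 3.479 + 0.0*(3.479 - 3.479) = 3.479
  grad(y) = 42.664, v = y - alpha*grad = 2.6428
  prox(v) = soft_thresh(2.6428, 0.0525) = 2.5903
Iteration 2: beta = 0.3333, y = 2.5903 + 0.3333*(2.5903 - 3.479) = 2.294
  grad(y) = 23.7042, v = y - alpha*grad = 1.8294
  prox(v) = soft_thresh(1.8294, 0.0525) = 1.7769
f(x_2) = 8*1.7769^2 - 13*1.7769 + 2.68*|1.7769| = 6.921


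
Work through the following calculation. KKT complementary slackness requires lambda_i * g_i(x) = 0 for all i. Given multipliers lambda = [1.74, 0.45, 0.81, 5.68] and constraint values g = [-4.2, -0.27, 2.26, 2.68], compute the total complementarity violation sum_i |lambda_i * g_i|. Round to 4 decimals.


KKT complementary slackness check:
lambda_1 * g_1 = 1.74 * -4.2 = -7.308
lambda_2 * g_2 = 0.45 * -0.27 = -0.1215
lambda_3 * g_3 = 0.81 * 2.26 = 1.8306
lambda_4 * g_4 = 5.68 * 2.68 = 15.2224
Total violation = 7.308 + 0.1215 + 1.8306 + 15.2224 = 24.4825


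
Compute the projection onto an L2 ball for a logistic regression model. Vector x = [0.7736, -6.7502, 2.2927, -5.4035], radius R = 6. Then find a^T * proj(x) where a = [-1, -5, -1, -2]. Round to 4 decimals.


Step 1: Compute ||x|| (intermediates to 6 decimals).
||x|| = sqrt(0.7736^2 + (-6.7502)^2 + 2.2927^2 + (-5.4035)^2) = 8.978749
Step 2: Project.
Since ||x|| > R, scale = R/||x|| = 6/8.978749 = 0.668245, proj(x) = scale * x
proj(x) = [0.516954, -4.510787, 1.532085, -3.610862]
Step 3: Dot product.
a^T * proj(x) = -1*0.516954 - 5*(-4.510787) - 1*1.532085 - 2*(-3.610862) = 27.7266


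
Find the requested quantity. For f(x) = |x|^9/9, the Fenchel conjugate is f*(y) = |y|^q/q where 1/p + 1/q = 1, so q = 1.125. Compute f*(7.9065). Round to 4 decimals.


The conjugate exponent q satisfies 1/p + 1/q = 1.
p = 9, so q = 9/(9 - 1) = 1.125
|y|^q = 7.9065^1.125 = 10.2384
f*(7.9065) = 10.2384 / 1.125 = 9.1008


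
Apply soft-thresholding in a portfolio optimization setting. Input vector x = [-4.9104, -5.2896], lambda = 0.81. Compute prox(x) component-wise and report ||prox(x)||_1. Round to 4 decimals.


Soft-thresholding with lambda = 0.81:
prox(-4.9104) = sign(-4.9104)*max(|-4.9104| - 0.81, 0) = -4.1004
prox(-5.2896) = sign(-5.2896)*max(|-5.2896| - 0.81, 0) = -4.4796
prox(x) = [-4.1004, -4.4796]
||prox(x)||_1 = 4.1004 + 4.4796 = 8.58


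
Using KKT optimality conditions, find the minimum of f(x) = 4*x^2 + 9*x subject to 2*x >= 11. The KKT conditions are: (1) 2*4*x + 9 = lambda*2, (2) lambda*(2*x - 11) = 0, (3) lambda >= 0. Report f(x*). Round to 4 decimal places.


Step 1: Try lambda = 0 (constraint inactive).
x_unc = -9/(2*4) = -1.125
Check: 2*-1.125 = -2.25 < 11 -- violated!
Step 2: Constraint must be active: 2*x = 11
x* = 11/2 = 5.5
lambda = (2*4*5.5 + 9)/2 = 26.5
Step 3: Compute optimal value.
f(x*) = 4*5.5^2 + 9*5.5 = 170.5


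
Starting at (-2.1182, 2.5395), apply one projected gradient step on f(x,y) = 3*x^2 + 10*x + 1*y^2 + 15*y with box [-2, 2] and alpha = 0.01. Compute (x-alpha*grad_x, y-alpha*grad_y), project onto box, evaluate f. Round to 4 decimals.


Step 1: Compute gradient at (-2.1182, 2.5395).
grad_x = 2*3*-2.1182 + 10 = -2.7092
grad_y = 2*1*2.5395 + 15 = 20.079
Step 2: Gradient step.
x_raw = -2.1182 - 0.01*-2.7092 = -2.0911
y_raw = 2.5395 - 0.01*20.079 = 2.3387
Step 3: Project onto [-2, 2].
x_proj = clip(-2.0911) = -2.0
y_proj = clip(2.3387) = 2.0
Step 4: Evaluate f.
f(-2.0, 2.0) = 26.0


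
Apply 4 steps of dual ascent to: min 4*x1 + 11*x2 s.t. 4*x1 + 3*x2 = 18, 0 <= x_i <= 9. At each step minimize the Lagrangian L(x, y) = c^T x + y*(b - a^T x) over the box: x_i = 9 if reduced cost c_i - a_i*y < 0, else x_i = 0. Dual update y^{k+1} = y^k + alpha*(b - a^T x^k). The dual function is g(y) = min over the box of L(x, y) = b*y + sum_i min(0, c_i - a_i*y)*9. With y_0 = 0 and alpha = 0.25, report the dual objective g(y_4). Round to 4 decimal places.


Dual ascent for LP: min 4*x1 + 11*x2, 4*x1 + 3*x2 = 18, 0 <= x_i <= 9
Step 1: y^k = 0.0, reduced costs: (4.0, 11.0)
  x^k = (0.0, 0.0), subgradient = b - a^T x = 18.0
  y^{k+1} = 0.0 + 0.25*18.0 = 4.5
Step 2: y^k = 4.5, reduced costs: (-14.0, -2.5)
  x^k = (9.0, 9.0), subgradient = b - a^T x = -45.0
  y^{k+1} = 4.5 + 0.25*-45.0 = -6.75
Step 3: y^k = -6.75, reduced costs: (31.0, 31.25)
  x^k = (0.0, 0.0), subgradient = b - a^T x = 18.0
  y^{k+1} = -6.75 + 0.25*18.0 = -2.25
Step 4: y^k = -2.25, reduced costs: (13.0, 17.75)
  x^k = (0.0, 0.0), subgradient = b - a^T x = 18.0
  y^{k+1} = -2.25 + 0.25*18.0 = 2.25
Dual objective at y_4 = 2.25: reduced costs (-5.0, 4.25), box minimizer x = (9.0, 0.0)
g(y_4) = b*y + (c1 - a1*y)*x1 + (c2 - a2*y)*x2 = 18*2.25 + (-5.0)*9.0 + 4.25*0.0 = 40.5 - 45.0 + 0.0 = -4.5


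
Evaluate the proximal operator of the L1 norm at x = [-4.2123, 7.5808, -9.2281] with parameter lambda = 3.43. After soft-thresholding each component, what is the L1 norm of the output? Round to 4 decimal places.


Soft-thresholding with lambda = 3.43:
prox(-4.2123) = sign(-4.2123)*max(|-4.2123| - 3.43, 0) = -0.7823
prox(7.5808) = sign(7.5808)*max(|7.5808| - 3.43, 0) = 4.1508
prox(-9.2281) = sign(-9.2281)*max(|-9.2281| - 3.43, 0) = -5.7981
prox(x) = [-0.7823, 4.1508, -5.7981]
||prox(x)||_1 = 0.7823 + 4.1508 + 5.7981 = 10.7312


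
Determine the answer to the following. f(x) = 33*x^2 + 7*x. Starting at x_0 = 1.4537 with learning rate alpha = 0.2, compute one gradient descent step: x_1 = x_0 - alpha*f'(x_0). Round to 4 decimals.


We compute the gradient at x_0 and apply the update.
f'(x) = 66*x + 7
f'(1.4537) = 66*1.4537 + 7 = 102.9442
x_1 = 1.4537 - 0.2*102.9442 = -19.1351


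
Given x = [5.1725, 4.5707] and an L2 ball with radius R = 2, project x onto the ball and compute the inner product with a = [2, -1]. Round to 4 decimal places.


Step 1: Compute ||x|| (intermediates to 6 decimals).
||x|| = sqrt(5.1725^2 + 4.5707^2) = 6.902612
Step 2: Project.
Since ||x|| > R, scale = R/||x|| = 2/6.902612 = 0.289745, proj(x) = scale * x
proj(x) = [1.498706, 1.324337]
Step 3: Dot product.
a^T * proj(x) = 2*1.498706 - 1*1.324337 = 1.6731


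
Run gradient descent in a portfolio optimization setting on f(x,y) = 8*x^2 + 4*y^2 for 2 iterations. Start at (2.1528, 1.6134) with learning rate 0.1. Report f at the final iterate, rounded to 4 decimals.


Gradient descent on f(x,y) = 8*x^2 + 4*y^2.
Starting point: (2.1528, 1.6134), alpha = 0.1
Step 1: grad_x = 2*8*2.1528 = 34.4448, grad_y = 2*4*1.6134 = 12.9072
  x_1 = 2.1528 - 0.1*34.4448 = -1.2917
  y_1 = 1.6134 - 0.1*12.9072 = 0.3227
Step 2: grad_x = 2*8*-1.2917 = -20.6669, grad_y = 2*4*0.3227 = 2.5814
  x_2 = -1.2917 - 0.1*-20.6669 = 0.775
  y_2 = 0.3227 - 0.1*2.5814 = 0.0645
f(0.775, 0.0645) = 8*0.775^2 + 4*0.0645^2 = 4.8218


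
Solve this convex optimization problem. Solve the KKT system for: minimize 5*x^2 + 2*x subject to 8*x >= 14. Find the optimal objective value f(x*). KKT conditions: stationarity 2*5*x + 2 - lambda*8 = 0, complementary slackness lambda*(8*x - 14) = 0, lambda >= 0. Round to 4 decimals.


Step 1: Try lambda = 0 (constraint inactive).
x_unc = -2/(2*5) = -0.2
Check: 8*-0.2 = -1.6 < 14 -- violated!
Step 2: Constraint must be active: 8*x = 14
x* = 14/8 = 1.75
lambda = (2*5*1.75 + 2)/8 = 2.4375
Step 3: Compute optimal value.
f(x*) = 5*1.75^2 + 2*1.75 = 18.8125


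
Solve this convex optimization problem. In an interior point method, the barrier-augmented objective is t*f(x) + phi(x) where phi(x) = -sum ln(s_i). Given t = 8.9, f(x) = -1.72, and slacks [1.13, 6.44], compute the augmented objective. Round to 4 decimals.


Step 1: Compute log-barrier.
ln values: [0.1222, 1.8625]
phi = -(0.1222 + 1.8625) = -1.9847
Step 2: Compute augmented objective.
t*f(x) = 8.9*-1.72 = -15.308
Total = -15.308 - 1.9847 = -17.2927


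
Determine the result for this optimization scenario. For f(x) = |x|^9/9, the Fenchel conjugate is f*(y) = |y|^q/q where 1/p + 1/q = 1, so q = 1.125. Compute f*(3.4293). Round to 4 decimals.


The conjugate exponent q satisfies 1/p + 1/q = 1.
p = 9, so q = 9/(9 - 1) = 1.125
|y|^q = 3.4293^1.125 = 4.0004
f*(3.4293) = 4.0004 / 1.125 = 3.5559


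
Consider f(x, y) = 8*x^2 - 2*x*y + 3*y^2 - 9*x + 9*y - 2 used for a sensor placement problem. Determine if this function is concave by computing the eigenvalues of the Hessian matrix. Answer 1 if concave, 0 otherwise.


The Hessian of f(x,y) = 8*x^2 - 2*x*y + 3*y^2 - 9*x + 9*y - 2 is:
H = [[16, -2], [-2, 6]]
Trace = 16 + 6 = 22
Determinant = 16*6 - (-2)^2 = 92
Discriminant = (22)^2 - 4*92 = 116.0
Eigenvalues: lambda_1 = 5.6148, lambda_2 = 16.3852
The function is not concave.

0


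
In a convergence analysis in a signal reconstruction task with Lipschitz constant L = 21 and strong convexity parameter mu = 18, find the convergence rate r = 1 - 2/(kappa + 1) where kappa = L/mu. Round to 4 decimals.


Step 1: Compute the condition number.
kappa = L/mu = 21/18 = 1.1667
Step 2: Compute the convergence rate.
r = 1 - 2/(kappa + 1) = 1 - 2*mu/(L + mu) = (L - mu)/(L + mu) = 3/39 = 0.0769


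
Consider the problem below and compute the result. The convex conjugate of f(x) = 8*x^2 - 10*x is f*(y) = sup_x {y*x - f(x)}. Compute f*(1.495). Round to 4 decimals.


f*(y) = sup_x {y*x - a*x^2 - b*x} = sup_x {(y-b)*x - a*x^2}
FOC: (y - b) - 2a*x = 0 => x* = (y - b)/(2a)
x* = (1.495 + 10)/(2*8) = 0.7184
f*(1.495) = (y-b)^2/(4a) = (1.495 + 10)^2/(4*8)
= 132.135/32 = 4.1292


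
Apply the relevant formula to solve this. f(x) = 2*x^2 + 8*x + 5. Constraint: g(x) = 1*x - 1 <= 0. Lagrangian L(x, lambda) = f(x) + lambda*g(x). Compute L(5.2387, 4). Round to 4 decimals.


Step 1: Evaluate f(x).
f(5.2387) = 2*5.2387^2 + 8*5.2387 + 5 = 101.7976
Step 2: Evaluate g(x).
g(5.2387) = 1*5.2387 - 1 = 4.2387
Step 3: Compute Lagrangian.
L = 101.7976 + 4*4.2387 = 118.7524


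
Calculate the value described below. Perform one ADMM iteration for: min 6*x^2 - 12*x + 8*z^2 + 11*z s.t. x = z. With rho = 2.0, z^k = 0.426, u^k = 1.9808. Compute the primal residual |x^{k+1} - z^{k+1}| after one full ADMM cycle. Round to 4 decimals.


ADMM iteration with rho = 2.0, z^k = 0.426, u^k = 1.9808
Step 1: x-update.
Minimize 6*x^2 - 12*x + (2.0/2)*(x - 0.426 + 1.9808)^2
FOC: (2*6 + 2.0)*x = 12 + 2.0*(0.426 - 1.9808)
x^{k+1} = 0.635
Step 2: z-update.
Minimize 8*z^2 + 11*z + (2.0/2)*(0.635 - z + 1.9808)^2
FOC: (2*8 + 2.0)*z = -11 + 2.0*(0.635 + 1.9808)
z^{k+1} = -0.3205
Step 3: u-update.
u^{k+1} = 1.9808 + 0.635 + 0.3205 = 2.9363
Step 4: Primal residual = |0.635 + 0.3205| = 0.9555


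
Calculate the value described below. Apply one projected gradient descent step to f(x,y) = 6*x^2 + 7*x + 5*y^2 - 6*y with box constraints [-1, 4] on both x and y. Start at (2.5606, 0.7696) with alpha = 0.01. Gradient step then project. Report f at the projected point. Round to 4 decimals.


Step 1: Compute gradient at (2.5606, 0.7696).
grad_x = 2*6*2.5606 + 7 = 37.7272
grad_y = 2*5*0.7696 - 6 = 1.696
Step 2: Gradient step.
x_raw = 2.5606 - 0.01*37.7272 = 2.1833
y_raw = 0.7696 - 0.01*1.696 = 0.7526
Step 3: Project onto [-1, 4].
x_proj = clip(2.1833) = 2.1833
y_proj = clip(0.7526) = 0.7526
Step 4: Evaluate f.
f(2.1833, 0.7526) = 42.2013


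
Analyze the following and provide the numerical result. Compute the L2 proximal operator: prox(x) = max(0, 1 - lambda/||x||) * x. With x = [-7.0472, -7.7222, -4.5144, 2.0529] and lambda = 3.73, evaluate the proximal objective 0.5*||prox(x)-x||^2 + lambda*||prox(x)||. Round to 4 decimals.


Step 1: Compute ||x||.
||x|| = 11.5711
Step 2: Compute scaling factor.
scale = max(0, 1 - 3.73/11.5711) = 0.6776
Step 3: prox(x) = [-4.7755, -5.2329, -3.0592, 1.3911]
||prox(x)|| = 7.8411
Step 4: Proximal objective.
0.5*||prox-x||^2 = 6.9565
lambda*||prox|| = 29.2473
Total = 36.2036


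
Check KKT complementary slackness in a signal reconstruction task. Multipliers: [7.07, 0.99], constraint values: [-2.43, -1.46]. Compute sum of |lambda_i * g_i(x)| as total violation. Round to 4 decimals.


KKT complementary slackness check:
lambda_1 * g_1 = 7.07 * -2.43 = -17.1801
lambda_2 * g_2 = 0.99 * -1.46 = -1.4454
Total violation = 17.1801 + 1.4454 = 18.6255


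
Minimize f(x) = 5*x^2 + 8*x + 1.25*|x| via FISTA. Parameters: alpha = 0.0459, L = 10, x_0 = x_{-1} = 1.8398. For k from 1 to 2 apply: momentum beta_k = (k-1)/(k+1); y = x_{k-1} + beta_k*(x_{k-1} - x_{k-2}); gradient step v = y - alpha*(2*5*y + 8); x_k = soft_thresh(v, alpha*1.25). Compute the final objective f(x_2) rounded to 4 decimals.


FISTA on f(x) = 5*x^2 + 8*x + 1.25*|x|
L = 10, alpha = 0.0459
Iteration 1: beta = 0.0, y = 1.8398 + 0.0*(1.8398 - 1.8398) = 1.8398
  grad(y) = 26.398, v = y - alpha*grad = 0.6281
  prox(v) = soft_thresh(0.6281, 0.0574) = 0.5708
Iteration 2: beta = 0.3333, y = 0.5708 + 0.3333*(0.5708 - 1.8398) = 0.1477
  grad(y) = 9.4774, v = y - alpha*grad = -0.2873
  prox(v) = soft_thresh(-0.2873, 0.0574) = -0.2299
f(x_2) = 5*(-0.2299)^2 + 8*(-0.2299) + 1.25*|-0.2299| = -1.2875


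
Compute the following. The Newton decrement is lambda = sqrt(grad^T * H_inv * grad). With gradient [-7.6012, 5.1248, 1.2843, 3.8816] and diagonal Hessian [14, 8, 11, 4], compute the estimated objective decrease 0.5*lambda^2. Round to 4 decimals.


Step 1: H is diagonal, so H^(-1) * g = [-0.5429, 0.6406, 0.1168, 0.9704].
Step 2: g^T H^(-1) g = sum_i g_i^2 / H_ii
  = (-7.6012)^2/14 + (5.1248)^2/8 + (1.2843)^2/11 + (3.8816)^2/4
  = 4.127 + 3.2829 + 0.1499 + 3.7667 = 11.3266
Step 3: Objective decrease = 0.5 * g^T H^(-1) g = 5.6633


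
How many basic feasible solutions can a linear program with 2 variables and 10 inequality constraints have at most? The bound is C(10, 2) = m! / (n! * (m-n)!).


Each vertex corresponds to some choice of n active constraints out of m, so the number of vertices is at most C(m, n) = m! / (n!(m-n)!).
m = 10, n = 2
Numerator: 10 * 9
Denominator: 2! = 2
C(10, 2) = 45


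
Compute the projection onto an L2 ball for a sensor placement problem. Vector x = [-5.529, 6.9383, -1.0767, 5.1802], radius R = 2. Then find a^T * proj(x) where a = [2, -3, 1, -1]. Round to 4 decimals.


Step 1: Compute ||x|| (intermediates to 6 decimals).
||x|| = sqrt((-5.529)^2 + 6.9383^2 + (-1.0767)^2 + 5.1802^2) = 10.329744
Step 2: Project.
Since ||x|| > R, scale = R/||x|| = 2/10.329744 = 0.193616, proj(x) = scale * x
proj(x) = [-1.070503, 1.343366, -0.208466, 1.00297]
Step 3: Dot product.
a^T * proj(x) = 2*(-1.070503) - 3*1.343366 + 1*(-0.208466) - 1*1.00297 = -7.3825


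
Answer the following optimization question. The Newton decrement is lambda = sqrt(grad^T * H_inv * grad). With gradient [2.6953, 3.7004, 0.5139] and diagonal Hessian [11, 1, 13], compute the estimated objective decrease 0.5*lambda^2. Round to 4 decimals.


Step 1: H is diagonal, so H^(-1) * g = [0.245, 3.7004, 0.0395].
Step 2: g^T H^(-1) g = sum_i g_i^2 / H_ii
  = (2.6953)^2/11 + (3.7004)^2/1 + (0.5139)^2/13
  = 0.6604 + 13.693 + 0.0203 = 14.3737
Step 3: Objective decrease = 0.5 * g^T H^(-1) g = 7.1868


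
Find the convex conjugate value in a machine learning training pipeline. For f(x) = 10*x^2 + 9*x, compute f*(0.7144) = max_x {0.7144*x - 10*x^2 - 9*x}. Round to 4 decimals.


f*(y) = sup_x {y*x - a*x^2 - b*x} = sup_x {(y-b)*x - a*x^2}
FOC: (y - b) - 2a*x = 0 => x* = (y - b)/(2a)
x* = (0.7144 - 9)/(2*10) = -0.4143
f*(0.7144) = (y-b)^2/(4a) = (0.7144 - 9)^2/(4*10)
= 68.6512/40 = 1.7163


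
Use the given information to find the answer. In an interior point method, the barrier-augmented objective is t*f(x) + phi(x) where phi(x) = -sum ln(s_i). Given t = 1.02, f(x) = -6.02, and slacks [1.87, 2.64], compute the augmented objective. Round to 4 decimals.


Step 1: Compute log-barrier.
ln values: [0.6259, 0.9708]
phi = -(0.6259 + 0.9708) = -1.5967
Step 2: Compute augmented objective.
t*f(x) = 1.02*-6.02 = -6.1404
Total = -6.1404 - 1.5967 = -7.7371


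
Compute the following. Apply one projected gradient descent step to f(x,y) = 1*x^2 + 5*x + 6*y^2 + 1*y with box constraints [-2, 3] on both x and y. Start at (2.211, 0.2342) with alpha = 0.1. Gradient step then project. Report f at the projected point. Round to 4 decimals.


Step 1: Compute gradient at (2.211, 0.2342).
grad_x = 2*1*2.211 + 5 = 9.422
grad_y = 2*6*0.2342 + 1 = 3.8104
Step 2: Gradient step.
x_raw = 2.211 - 0.1*9.422 = 1.2688
y_raw = 0.2342 - 0.1*3.8104 = -0.1468
Step 3: Project onto [-2, 3].
x_proj = clip(1.2688) = 1.2688
y_proj = clip(-0.1468) = -0.1468
Step 4: Evaluate f.
f(1.2688, -0.1468) = 7.9364


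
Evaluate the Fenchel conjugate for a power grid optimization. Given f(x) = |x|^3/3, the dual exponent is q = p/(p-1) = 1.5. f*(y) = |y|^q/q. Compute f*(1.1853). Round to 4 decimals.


The conjugate exponent q satisfies 1/p + 1/q = 1.
p = 3, so q = 3/(3 - 1) = 1.5
|y|^q = 1.1853^1.5 = 1.2905
f*(1.1853) = 1.2905 / 1.5 = 0.8603


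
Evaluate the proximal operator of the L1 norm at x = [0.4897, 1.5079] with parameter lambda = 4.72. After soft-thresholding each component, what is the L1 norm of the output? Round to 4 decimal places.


Soft-thresholding with lambda = 4.72:
prox(0.4897) = sign(0.4897)*max(|0.4897| - 4.72, 0) = 0.0
prox(1.5079) = sign(1.5079)*max(|1.5079| - 4.72, 0) = 0.0
prox(x) = [0.0, 0.0]
||prox(x)||_1 = 0.0 + 0.0 = 0.0


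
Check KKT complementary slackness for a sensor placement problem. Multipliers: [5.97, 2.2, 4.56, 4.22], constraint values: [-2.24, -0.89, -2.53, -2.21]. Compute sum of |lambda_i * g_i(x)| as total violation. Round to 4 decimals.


KKT complementary slackness check:
lambda_1 * g_1 = 5.97 * -2.24 = -13.3728
lambda_2 * g_2 = 2.2 * -0.89 = -1.958
lambda_3 * g_3 = 4.56 * -2.53 = -11.5368
lambda_4 * g_4 = 4.22 * -2.21 = -9.3262
Total violation = 13.3728 + 1.958 + 11.5368 + 9.3262 = 36.1938


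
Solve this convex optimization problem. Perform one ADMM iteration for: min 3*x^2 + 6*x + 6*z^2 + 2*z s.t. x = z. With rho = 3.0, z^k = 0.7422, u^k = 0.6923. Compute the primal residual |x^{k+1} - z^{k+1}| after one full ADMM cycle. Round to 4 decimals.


ADMM iteration with rho = 3.0, z^k = 0.7422, u^k = 0.6923
Step 1: x-update.
Minimize 3*x^2 + 6*x + (3.0/2)*(x - 0.7422 + 0.6923)^2
FOC: (2*3 + 3.0)*x = -6 + 3.0*(0.7422 - 0.6923)
x^{k+1} = -0.65
Step 2: z-update.
Minimize 6*z^2 + 2*z + (3.0/2)*(-0.65 - z + 0.6923)^2
FOC: (2*6 + 3.0)*z = -2 + 3.0*(-0.65 + 0.6923)
z^{k+1} = -0.1249
Step 3: u-update.
u^{k+1} = 0.6923 - 0.65 + 0.1249 = 0.1671
Step 4: Primal residual = |-0.65 + 0.1249| = 0.5252


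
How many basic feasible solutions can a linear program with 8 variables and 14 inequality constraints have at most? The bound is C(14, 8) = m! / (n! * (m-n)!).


Each vertex corresponds to some choice of n active constraints out of m, so the number of vertices is at most C(m, n) = m! / (n!(m-n)!).
m = 14, n = 8
Numerator: 14 * 13 * 12 * 11 * 10 * 9 * 8 * 7
Denominator: 8! = 40320
C(14, 8) = 3003


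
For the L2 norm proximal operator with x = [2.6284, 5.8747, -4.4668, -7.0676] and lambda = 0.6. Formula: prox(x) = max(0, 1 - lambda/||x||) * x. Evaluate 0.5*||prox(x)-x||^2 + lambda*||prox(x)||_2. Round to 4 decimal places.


Step 1: Compute ||x||.
||x|| = 10.551
Step 2: Compute scaling factor.
scale = max(0, 1 - 0.6/10.551) = 0.9431
Step 3: prox(x) = [2.4789, 5.5406, -4.2128, -6.6657]
||prox(x)|| = 9.951
Step 4: Proximal objective.
0.5*||prox-x||^2 = 0.18
lambda*||prox|| = 5.9706
Total = 6.1506


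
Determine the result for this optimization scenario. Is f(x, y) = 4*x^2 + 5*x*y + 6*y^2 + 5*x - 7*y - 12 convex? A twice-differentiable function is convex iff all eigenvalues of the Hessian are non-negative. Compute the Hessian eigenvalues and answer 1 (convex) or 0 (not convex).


The Hessian of f(x,y) = 4*x^2 + 5*x*y + 6*y^2 + 5*x - 7*y - 12 is:
H = [[8, 5], [5, 12]]
Trace = 8 + 12 = 20
Determinant = 8*12 - (5)^2 = 71
Discriminant = (20)^2 - 4*71 = 116.0
Eigenvalues: lambda_1 = 4.6148, lambda_2 = 15.3852
The function is convex.

1


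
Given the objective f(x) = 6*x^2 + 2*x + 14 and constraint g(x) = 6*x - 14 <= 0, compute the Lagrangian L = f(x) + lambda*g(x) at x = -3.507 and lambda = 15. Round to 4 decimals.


Step 1: Evaluate f(x).
f(-3.507) = 6*(-3.507)^2 + 2*(-3.507) + 14 = 80.7803
Step 2: Evaluate g(x).
g(-3.507) = 6*-3.507 - 14 = -35.042
Step 3: Compute Lagrangian.
L = 80.7803 + 15*-35.042 = -444.8497


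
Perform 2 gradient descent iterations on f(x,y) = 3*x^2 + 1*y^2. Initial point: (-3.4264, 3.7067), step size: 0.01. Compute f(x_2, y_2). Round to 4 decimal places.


Gradient descent on f(x,y) = 3*x^2 + 1*y^2.
Starting point: (-3.4264, 3.7067), alpha = 0.01
Step 1: grad_x = 2*3*-3.4264 = -20.5584, grad_y = 2*1*3.7067 = 7.4134
  x_1 = -3.4264 - 0.01*-20.5584 = -3.2208
  y_1 = 3.7067 - 0.01*7.4134 = 3.6326
Step 2: grad_x = 2*3*-3.2208 = -19.3249, grad_y = 2*1*3.6326 = 7.2651
  x_2 = -3.2208 - 0.01*-19.3249 = -3.0276
  y_2 = 3.6326 - 0.01*7.2651 = 3.5599
f(-3.0276, 3.5599) = 3*(-3.0276)^2 + 1*3.5599^2 = 40.1715


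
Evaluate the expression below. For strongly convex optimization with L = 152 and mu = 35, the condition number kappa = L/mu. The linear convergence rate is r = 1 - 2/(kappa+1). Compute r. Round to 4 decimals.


Step 1: Compute the condition number.
kappa = L/mu = 152/35 = 4.3429
Step 2: Compute the convergence rate.
r = 1 - 2/(kappa + 1) = 1 - 2*mu/(L + mu) = (L - mu)/(L + mu) = 117/187 = 0.6257


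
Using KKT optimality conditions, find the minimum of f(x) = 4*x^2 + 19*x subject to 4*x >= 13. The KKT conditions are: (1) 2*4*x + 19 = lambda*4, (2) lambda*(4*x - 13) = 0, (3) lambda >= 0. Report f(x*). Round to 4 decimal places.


Step 1: Try lambda = 0 (constraint inactive).
x_unc = -19/(2*4) = -2.375
Check: 4*-2.375 = -9.5 < 13 -- violated!
Step 2: Constraint must be active: 4*x = 13
x* = 13/4 = 3.25
lambda = (2*4*3.25 + 19)/4 = 11.25
Step 3: Compute optimal value.
f(x*) = 4*3.25^2 + 19*3.25 = 104.0


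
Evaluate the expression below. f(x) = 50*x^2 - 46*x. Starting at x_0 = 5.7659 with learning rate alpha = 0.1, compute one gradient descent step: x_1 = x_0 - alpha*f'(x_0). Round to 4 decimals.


We compute the gradient at x_0 and apply the update.
f'(x) = 100*x - 46
f'(5.7659) = 100*5.7659 - 46 = 530.59
x_1 = 5.7659 - 0.1*530.59 = -47.2931


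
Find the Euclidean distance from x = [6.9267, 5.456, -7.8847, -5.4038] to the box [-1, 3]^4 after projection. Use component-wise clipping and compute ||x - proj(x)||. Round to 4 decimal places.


Project each component onto [-1, 3].
clip(6.9267) = 3.0, clip(5.456) = 3.0, clip(-7.8847) = -1.0, clip(-5.4038) = -1.0
Projection = [3.0, 3.0, -1.0, -1.0]
Squared diffs: [15.419, 6.0319, 47.3991, 19.3935]
Distance = sqrt(88.2435) = 9.3938


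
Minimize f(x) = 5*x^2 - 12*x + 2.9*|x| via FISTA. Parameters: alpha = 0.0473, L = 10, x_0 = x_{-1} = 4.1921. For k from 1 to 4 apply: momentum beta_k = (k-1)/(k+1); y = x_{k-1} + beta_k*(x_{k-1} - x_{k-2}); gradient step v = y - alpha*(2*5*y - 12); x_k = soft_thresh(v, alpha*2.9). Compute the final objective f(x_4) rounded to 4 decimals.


FISTA on f(x) = 5*x^2 - 12*x + 2.9*|x|
L = 10, alpha = 0.0473
Iteration 1: beta = 0.0, y = 4.1921 + 0.0*(4.1921 - 4.1921) = 4.1921
  grad(y) = 29.921, v = y - alpha*grad = 2.7768
  prox(v) = soft_thresh(2.7768, 0.1372) = 2.6397
Iteration 2: beta = 0.3333, y = 2.6397 + 0.3333*(2.6397 - 4.1921) = 2.1222
  grad(y) = 9.2219, v = y - alpha*grad = 1.686
  prox(v) = soft_thresh(1.686, 0.1372) = 1.5488
Iteration 3: beta = 0.5, y = 1.5488 + 0.5*(1.5488 - 2.6397) = 1.0034
  grad(y) = -1.966, v = y - alpha*grad = 1.0964
  prox(v) = soft_thresh(1.0964, 0.1372) = 0.9592
Iteration 4: beta = 0.6, y = 0.9592 + 0.6*(0.9592 - 1.5488) = 0.6055
  grad(y) = -5.9454, v = y - alpha*grad = 0.8867
  prox(v) = soft_thresh(0.8867, 0.1372) = 0.7495
f(x_4) = 5*0.7495^2 - 12*0.7495 + 2.9*|0.7495| = -4.0117


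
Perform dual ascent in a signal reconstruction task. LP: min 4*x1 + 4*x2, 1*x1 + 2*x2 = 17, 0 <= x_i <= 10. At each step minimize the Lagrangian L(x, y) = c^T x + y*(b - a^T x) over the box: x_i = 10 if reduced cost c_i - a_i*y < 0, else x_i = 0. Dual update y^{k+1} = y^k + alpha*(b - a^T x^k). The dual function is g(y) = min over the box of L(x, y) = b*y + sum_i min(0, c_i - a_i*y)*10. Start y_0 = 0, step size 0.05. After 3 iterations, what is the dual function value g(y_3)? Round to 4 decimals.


Dual ascent for LP: min 4*x1 + 4*x2, 1*x1 + 2*x2 = 17, 0 <= x_i <= 10
Step 1: y^k = 0.0, reduced costs: (4.0, 4.0)
  x^k = (0.0, 0.0), subgradient = b - a^T x = 17.0
  y^{k+1} = 0.0 + 0.05*17.0 = 0.85
Step 2: y^k = 0.85, reduced costs: (3.15, 2.3)
  x^k = (0.0, 0.0), subgradient = b - a^T x = 17.0
  y^{k+1} = 0.85 + 0.05*17.0 = 1.7
Step 3: y^k = 1.7, reduced costs: (2.3, 0.6)
  x^k = (0.0, 0.0), subgradient = b - a^T x = 17.0
  y^{k+1} = 1.7 + 0.05*17.0 = 2.55
Dual objective at y_3 = 2.55: reduced costs (1.45, -1.1), box minimizer x = (0.0, 10.0)
g(y_3) = b*y + (c1 - a1*y)*x1 + (c2 - a2*y)*x2 = 17*2.55 + 1.45*0.0 + (-1.1)*10.0 = 43.35 + 0.0 - 11.0 = 32.35


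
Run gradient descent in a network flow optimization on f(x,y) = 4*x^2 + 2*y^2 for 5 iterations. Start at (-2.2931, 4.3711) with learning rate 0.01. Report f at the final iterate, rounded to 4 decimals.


Gradient descent on f(x,y) = 4*x^2 + 2*y^2.
Starting point: (-2.2931, 4.3711), alpha = 0.01
Step 1: grad_x = 2*4*-2.2931 = -18.3448, grad_y = 2*2*4.3711 = 17.4844
  x_1 = -2.2931 - 0.01*-18.3448 = -2.1097
  y_1 = 4.3711 - 0.01*17.4844 = 4.1963
Step 2: grad_x = 2*4*-2.1097 = -16.8772, grad_y = 2*2*4.1963 = 16.785
  x_2 = -2.1097 - 0.01*-16.8772 = -1.9409
  y_2 = 4.1963 - 0.01*16.785 = 4.0284
Step 3: grad_x = 2*4*-1.9409 = -15.527, grad_y = 2*2*4.0284 = 16.1136
  x_3 = -1.9409 - 0.01*-15.527 = -1.7856
  y_3 = 4.0284 - 0.01*16.1136 = 3.8673
Step 4: grad_x = 2*4*-1.7856 = -14.2849, grad_y = 2*2*3.8673 = 15.4691
  x_4 = -1.7856 - 0.01*-14.2849 = -1.6428
  y_4 = 3.8673 - 0.01*15.4691 = 3.7126
Step 5: grad_x = 2*4*-1.6428 = -13.1421, grad_y = 2*2*3.7126 = 14.8503
  x_5 = -1.6428 - 0.01*-13.1421 = -1.5113
  y_5 = 3.7126 - 0.01*14.8503 = 3.5641
f(-1.5113, 3.5641) = 4*(-1.5113)^2 + 2*3.5641^2 = 34.5419


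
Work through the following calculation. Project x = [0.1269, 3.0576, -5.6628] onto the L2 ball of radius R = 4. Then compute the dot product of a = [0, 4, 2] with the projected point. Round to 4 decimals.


Step 1: Compute ||x|| (intermediates to 6 decimals).
||x|| = sqrt(0.1269^2 + 3.0576^2 + (-5.6628)^2) = 6.436795
Step 2: Project.
Since ||x|| > R, scale = R/||x|| = 4/6.436795 = 0.621427, proj(x) = scale * x
proj(x) = [0.078859, 1.900075, -3.519017]
Step 3: Dot product.
a^T * proj(x) = 0*0.078859 + 4*1.900075 + 2*(-3.519017) = 0.5623


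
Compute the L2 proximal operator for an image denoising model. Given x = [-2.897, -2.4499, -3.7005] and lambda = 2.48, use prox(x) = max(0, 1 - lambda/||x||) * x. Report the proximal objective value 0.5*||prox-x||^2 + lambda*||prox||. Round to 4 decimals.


Step 1: Compute ||x||.
||x|| = 5.2998
Step 2: Compute scaling factor.
scale = max(0, 1 - 2.48/5.2998) = 0.5321
Step 3: prox(x) = [-1.5414, -1.3035, -1.9689]
||prox(x)|| = 2.8198
Step 4: Proximal objective.
0.5*||prox-x||^2 = 3.0752
lambda*||prox|| = 6.9931
Total = 10.0684


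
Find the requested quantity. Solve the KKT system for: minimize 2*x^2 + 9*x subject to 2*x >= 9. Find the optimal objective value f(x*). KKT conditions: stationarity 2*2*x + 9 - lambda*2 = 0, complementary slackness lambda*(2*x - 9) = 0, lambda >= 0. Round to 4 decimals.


Step 1: Try lambda = 0 (constraint inactive).
x_unc = -9/(2*2) = -2.25
Check: 2*-2.25 = -4.5 < 9 -- violated!
Step 2: Constraint must be active: 2*x = 9
x* = 9/2 = 4.5
lambda = (2*2*4.5 + 9)/2 = 13.5
Step 3: Compute optimal value.
f(x*) = 2*4.5^2 + 9*4.5 = 81.0


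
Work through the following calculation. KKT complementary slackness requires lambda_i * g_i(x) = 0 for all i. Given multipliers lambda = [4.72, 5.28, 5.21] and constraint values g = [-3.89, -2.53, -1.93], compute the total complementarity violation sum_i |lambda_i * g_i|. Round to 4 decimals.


KKT complementary slackness check:
lambda_1 * g_1 = 4.72 * -3.89 = -18.3608
lambda_2 * g_2 = 5.28 * -2.53 = -13.3584
lambda_3 * g_3 = 5.21 * -1.93 = -10.0553
Total violation = 18.3608 + 13.3584 + 10.0553 = 41.7745


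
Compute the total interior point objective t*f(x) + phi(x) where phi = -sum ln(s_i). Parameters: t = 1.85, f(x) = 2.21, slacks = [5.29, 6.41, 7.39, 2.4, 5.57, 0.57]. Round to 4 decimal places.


Step 1: Compute log-barrier.
ln values: [1.6658, 1.8579, 2.0001, 0.8755, 1.7174, -0.5621]
phi = -(1.6658 + 1.8579 + 2.0001 + 0.8755 + 1.7174 - 0.5621) = -7.5546
Step 2: Compute augmented objective.
t*f(x) = 1.85*2.21 = 4.0885
Total = 4.0885 - 7.5546 = -3.4661


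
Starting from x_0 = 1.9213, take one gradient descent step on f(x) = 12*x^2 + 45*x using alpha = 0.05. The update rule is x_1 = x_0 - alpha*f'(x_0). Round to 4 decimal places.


We compute the gradient at x_0 and apply the update.
f'(x) = 24*x + 45
f'(1.9213) = 24*1.9213 + 45 = 91.1112
x_1 = 1.9213 - 0.05*91.1112 = -2.6343


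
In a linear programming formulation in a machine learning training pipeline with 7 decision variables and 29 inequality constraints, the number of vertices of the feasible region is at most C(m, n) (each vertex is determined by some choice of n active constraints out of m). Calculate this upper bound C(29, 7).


Each vertex corresponds to some choice of n active constraints out of m, so the number of vertices is at most C(m, n) = m! / (n!(m-n)!).
m = 29, n = 7
Numerator: 29 * 28 * 27 * 26 * 25 * 24 * 23
Denominator: 7! = 5040
C(29, 7) = 1560780


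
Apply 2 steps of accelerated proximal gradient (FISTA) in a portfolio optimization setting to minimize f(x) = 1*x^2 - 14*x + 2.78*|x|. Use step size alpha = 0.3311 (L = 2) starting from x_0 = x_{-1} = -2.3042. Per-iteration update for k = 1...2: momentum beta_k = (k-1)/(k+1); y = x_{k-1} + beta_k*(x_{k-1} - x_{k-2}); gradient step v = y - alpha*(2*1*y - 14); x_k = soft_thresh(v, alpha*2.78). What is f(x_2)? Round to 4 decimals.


FISTA on f(x) = 1*x^2 - 14*x + 2.78*|x|
L = 2, alpha = 0.3311
Iteration 1: beta = 0.0, y = -2.3042 + 0.0*(-2.3042 + 2.3042) = -2.3042
  grad(y) = -18.6084, v = y - alpha*grad = 3.857
  prox(v) = soft_thresh(3.857, 0.9205) = 2.9366
Iteration 2: beta = 0.3333, y = 2.9366 + 0.3333*(2.9366 + 2.3042) = 4.6835
  grad(y) = -4.633, v = y - alpha*grad = 6.2175
  prox(v) = soft_thresh(6.2175, 0.9205) = 5.297
f(x_2) = 1*5.297^2 - 14*5.297 + 2.78*|5.297| = -31.3742


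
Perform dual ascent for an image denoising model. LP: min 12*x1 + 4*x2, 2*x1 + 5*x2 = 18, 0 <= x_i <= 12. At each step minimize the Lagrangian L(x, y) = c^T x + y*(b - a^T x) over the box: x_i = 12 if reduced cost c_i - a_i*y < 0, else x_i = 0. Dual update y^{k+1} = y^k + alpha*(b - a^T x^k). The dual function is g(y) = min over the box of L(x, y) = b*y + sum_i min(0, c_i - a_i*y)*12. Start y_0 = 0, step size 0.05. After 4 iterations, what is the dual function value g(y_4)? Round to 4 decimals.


Dual ascent for LP: min 12*x1 + 4*x2, 2*x1 + 5*x2 = 18, 0 <= x_i <= 12
Step 1: y^k = 0.0, reduced costs: (12.0, 4.0)
  x^k = (0.0, 0.0), subgradient = b - a^T x = 18.0
  y^{k+1} = 0.0 + 0.05*18.0 = 0.9
Step 2: y^k = 0.9, reduced costs: (10.2, -0.5)
  x^k = (0.0, 12.0), subgradient = b - a^T x = -42.0
  y^{k+1} = 0.9 + 0.05*-42.0 = -1.2
Step 3: y^k = -1.2, reduced costs: (14.4, 10.0)
  x^k = (0.0, 0.0), subgradient = b - a^T x = 18.0
  y^{k+1} = -1.2 + 0.05*18.0 = -0.3
Step 4: y^k = -0.3, reduced costs: (12.6, 5.5)
  x^k = (0.0, 0.0), subgradient = b - a^T x = 18.0
  y^{k+1} = -0.3 + 0.05*18.0 = 0.6
Dual objective at y_4 = 0.6: reduced costs (10.8, 1.0), box minimizer x = (0.0, 0.0)
g(y_4) = b*y + (c1 - a1*y)*x1 + (c2 - a2*y)*x2 = 18*0.6 + 10.8*0.0 + 1.0*0.0 = 10.8 + 0.0 + 0.0 = 10.8


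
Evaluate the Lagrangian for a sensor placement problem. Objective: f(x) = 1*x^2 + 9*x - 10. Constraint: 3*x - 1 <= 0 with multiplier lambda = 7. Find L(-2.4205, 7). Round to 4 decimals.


Step 1: Evaluate f(x).
f(-2.4205) = 1*(-2.4205)^2 + 9*(-2.4205) - 10 = -25.9257
Step 2: Evaluate g(x).
g(-2.4205) = 3*-2.4205 - 1 = -8.2615
Step 3: Compute Lagrangian.
L = -25.9257 + 7*-8.2615 = -83.7562


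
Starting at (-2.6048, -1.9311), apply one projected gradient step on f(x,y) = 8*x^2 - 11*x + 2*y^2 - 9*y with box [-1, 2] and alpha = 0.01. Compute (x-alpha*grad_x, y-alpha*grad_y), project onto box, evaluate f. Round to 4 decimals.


Step 1: Compute gradient at (-2.6048, -1.9311).
grad_x = 2*8*-2.6048 - 11 = -52.6768
grad_y = 2*2*-1.9311 - 9 = -16.7244
Step 2: Gradient step.
x_raw = -2.6048 - 0.01*-52.6768 = -2.078
y_raw = -1.9311 - 0.01*-16.7244 = -1.7639
Step 3: Project onto [-1, 2].
x_proj = clip(-2.078) = -1.0
y_proj = clip(-1.7639) = -1.0
Step 4: Evaluate f.
f(-1.0, -1.0) = 30.0


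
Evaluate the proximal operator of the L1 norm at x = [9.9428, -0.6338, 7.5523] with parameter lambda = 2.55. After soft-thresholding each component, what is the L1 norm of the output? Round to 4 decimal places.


Soft-thresholding with lambda = 2.55:
prox(9.9428) = sign(9.9428)*max(|9.9428| - 2.55, 0) = 7.3928
prox(-0.6338) = sign(-0.6338)*max(|-0.6338| - 2.55, 0) = 0.0
prox(7.5523) = sign(7.5523)*max(|7.5523| - 2.55, 0) = 5.0023
prox(x) = [7.3928, 0.0, 5.0023]
||prox(x)||_1 = 7.3928 + 0.0 + 5.0023 = 12.3951


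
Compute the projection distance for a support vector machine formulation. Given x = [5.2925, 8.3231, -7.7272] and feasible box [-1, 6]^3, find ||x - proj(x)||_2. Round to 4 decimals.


Project each component onto [-1, 6].
clip(5.2925) = 5.2925, clip(8.3231) = 6.0, clip(-7.7272) = -1.0
Projection = [5.2925, 6.0, -1.0]
Squared diffs: [0.0, 5.3968, 45.2552]
Distance = sqrt(50.652) = 7.117


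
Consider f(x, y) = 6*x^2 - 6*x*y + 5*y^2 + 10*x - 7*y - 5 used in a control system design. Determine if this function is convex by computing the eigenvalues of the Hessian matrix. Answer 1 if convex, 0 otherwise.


The Hessian of f(x,y) = 6*x^2 - 6*x*y + 5*y^2 + 10*x - 7*y - 5 is:
H = [[12, -6], [-6, 10]]
Trace = 12 + 10 = 22
Determinant = 12*10 - (-6)^2 = 84
Discriminant = (22)^2 - 4*84 = 148.0
Eigenvalues: lambda_1 = 4.9172, lambda_2 = 17.0828
The function is convex.

1


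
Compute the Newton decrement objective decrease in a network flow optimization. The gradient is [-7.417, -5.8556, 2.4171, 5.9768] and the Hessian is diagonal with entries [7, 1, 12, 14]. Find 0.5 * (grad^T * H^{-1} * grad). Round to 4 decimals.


Step 1: H is diagonal, so H^(-1) * g = [-1.0596, -5.8556, 0.2014, 0.4269].
Step 2: g^T H^(-1) g = sum_i g_i^2 / H_ii
  = (-7.417)^2/7 + (-5.8556)^2/1 + (2.4171)^2/12 + (5.9768)^2/14
  = 7.8588 + 34.2881 + 0.4869 + 2.5516 = 45.1853
Step 3: Objective decrease = 0.5 * g^T H^(-1) g = 22.5927


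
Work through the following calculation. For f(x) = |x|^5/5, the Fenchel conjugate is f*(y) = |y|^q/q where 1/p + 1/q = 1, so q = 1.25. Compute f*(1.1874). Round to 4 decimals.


The conjugate exponent q satisfies 1/p + 1/q = 1.
p = 5, so q = 5/(5 - 1) = 1.25
|y|^q = 1.1874^1.25 = 1.2395
f*(1.1874) = 1.2395 / 1.25 = 0.9916


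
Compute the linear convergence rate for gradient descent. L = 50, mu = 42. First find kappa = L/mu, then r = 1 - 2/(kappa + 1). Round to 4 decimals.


Step 1: Compute the condition number.
kappa = L/mu = 50/42 = 1.1905
Step 2: Compute the convergence rate.
r = 1 - 2/(kappa + 1) = 1 - 2*mu/(L + mu) = (L - mu)/(L + mu) = 8/92 = 0.087


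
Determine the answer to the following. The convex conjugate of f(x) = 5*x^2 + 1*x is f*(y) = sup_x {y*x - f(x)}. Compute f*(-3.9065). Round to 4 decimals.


f*(y) = sup_x {y*x - a*x^2 - b*x} = sup_x {(y-b)*x - a*x^2}
FOC: (y - b) - 2a*x = 0 => x* = (y - b)/(2a)
x* = (-3.9065 - 1)/(2*5) = -0.4907
f*(-3.9065) = (y-b)^2/(4a) = (-3.9065 - 1)^2/(4*5)
= 24.0737/20 = 1.2037


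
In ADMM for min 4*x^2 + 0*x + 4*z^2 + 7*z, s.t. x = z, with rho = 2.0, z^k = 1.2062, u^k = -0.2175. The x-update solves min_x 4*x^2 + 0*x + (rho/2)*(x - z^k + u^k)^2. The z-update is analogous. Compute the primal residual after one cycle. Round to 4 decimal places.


ADMM iteration with rho = 2.0, z^k = 1.2062, u^k = -0.2175
Step 1: x-update.
Minimize 4*x^2 + 0*x + (2.0/2)*(x - 1.2062 - 0.2175)^2
FOC: (2*4 + 2.0)*x = 0 + 2.0*(1.2062 + 0.2175)
x^{k+1} = 0.2847
Step 2: z-update.
Minimize 4*z^2 + 7*z + (2.0/2)*(0.2847 - z - 0.2175)^2
FOC: (2*4 + 2.0)*z = -7 + 2.0*(0.2847 - 0.2175)
z^{k+1} = -0.6866
Step 3: u-update.
u^{k+1} = -0.2175 + 0.2847 + 0.6866 = 0.7538
Step 4: Primal residual = |0.2847 + 0.6866| = 0.9713
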